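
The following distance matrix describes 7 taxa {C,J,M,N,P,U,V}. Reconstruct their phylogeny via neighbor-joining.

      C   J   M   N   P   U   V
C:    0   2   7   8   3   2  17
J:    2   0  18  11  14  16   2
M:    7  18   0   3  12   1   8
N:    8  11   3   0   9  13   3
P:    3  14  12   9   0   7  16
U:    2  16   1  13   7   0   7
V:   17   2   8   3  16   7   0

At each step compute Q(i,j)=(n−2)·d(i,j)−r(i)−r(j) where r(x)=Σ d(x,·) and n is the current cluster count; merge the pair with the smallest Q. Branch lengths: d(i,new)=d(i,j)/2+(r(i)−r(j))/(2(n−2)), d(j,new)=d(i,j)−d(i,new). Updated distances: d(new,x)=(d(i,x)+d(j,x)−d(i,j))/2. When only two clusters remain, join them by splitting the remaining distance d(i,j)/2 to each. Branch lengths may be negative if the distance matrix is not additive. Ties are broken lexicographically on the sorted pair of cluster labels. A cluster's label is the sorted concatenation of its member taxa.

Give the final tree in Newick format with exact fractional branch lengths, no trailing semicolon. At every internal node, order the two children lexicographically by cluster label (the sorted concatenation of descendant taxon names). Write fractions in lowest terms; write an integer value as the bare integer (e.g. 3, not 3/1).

(((C:-9/16,P:57/16):17/8,((J:2,V:0):9/2,N:3/2):13/4):23/16,(M:35/24,U:-11/24):23/16)

step 1: merge (J,V) at d=2, Q=-106; branch lengths J→2, V→0; new cluster JV
  updated: d(C,JV)=17/2, d(JV,M)=12, d(JV,N)=6, d(JV,P)=14, d(JV,U)=21/2
step 2: merge (JV,N) at d=6, Q=-66; branch lengths JV→9/2, N→3/2; new cluster JNV
  updated: d(C,JNV)=21/4, d(JNV,M)=9/2, d(JNV,P)=17/2, d(JNV,U)=35/4
step 3: merge (M,U) at d=1, Q=-161/4; branch lengths M→35/24, U→-11/24; new cluster MU
  updated: d(C,MU)=4, d(JNV,MU)=49/8, d(MU,P)=9
step 4: merge (C,P) at d=3, Q=-107/4; branch lengths C→-9/16, P→57/16; new cluster CP
  updated: d(CP,JNV)=43/8, d(CP,MU)=5
step 5: merge (CP,JNV) at d=43/8, Q=-33/2; branch lengths CP→17/8, JNV→13/4; new cluster CJNPV
  updated: d(CJNPV,MU)=23/8
step 6: merge (CJNPV,MU) at d=23/8; branch lengths CJNPV→23/16, MU→23/16; new cluster CJMNPUV
final tree: (((C:-9/16,P:57/16):17/8,((J:2,V:0):9/2,N:3/2):13/4):23/16,(M:35/24,U:-11/24):23/16)
total length: 81/4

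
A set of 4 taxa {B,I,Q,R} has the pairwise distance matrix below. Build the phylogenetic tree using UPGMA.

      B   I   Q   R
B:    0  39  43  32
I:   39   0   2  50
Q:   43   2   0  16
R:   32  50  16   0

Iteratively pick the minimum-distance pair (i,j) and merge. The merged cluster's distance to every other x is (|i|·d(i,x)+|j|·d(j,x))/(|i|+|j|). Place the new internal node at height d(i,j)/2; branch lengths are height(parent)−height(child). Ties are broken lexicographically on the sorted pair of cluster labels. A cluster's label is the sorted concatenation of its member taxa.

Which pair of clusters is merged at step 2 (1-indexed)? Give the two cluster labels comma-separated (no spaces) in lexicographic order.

step 1: merge (I,Q) at d=2; branch lengths I→1, Q→1; new cluster IQ
  updated: d(B,IQ)=41, d(IQ,R)=33
step 2: merge (B,R) at d=32; branch lengths B→16, R→16; new cluster BR
  updated: d(BR,IQ)=37
step 3: merge (BR,IQ) at d=37; branch lengths BR→5/2, IQ→35/2; new cluster BIQR
final tree: ((B:16,R:16):5/2,(I:1,Q:1):35/2)
total length: 54

B,R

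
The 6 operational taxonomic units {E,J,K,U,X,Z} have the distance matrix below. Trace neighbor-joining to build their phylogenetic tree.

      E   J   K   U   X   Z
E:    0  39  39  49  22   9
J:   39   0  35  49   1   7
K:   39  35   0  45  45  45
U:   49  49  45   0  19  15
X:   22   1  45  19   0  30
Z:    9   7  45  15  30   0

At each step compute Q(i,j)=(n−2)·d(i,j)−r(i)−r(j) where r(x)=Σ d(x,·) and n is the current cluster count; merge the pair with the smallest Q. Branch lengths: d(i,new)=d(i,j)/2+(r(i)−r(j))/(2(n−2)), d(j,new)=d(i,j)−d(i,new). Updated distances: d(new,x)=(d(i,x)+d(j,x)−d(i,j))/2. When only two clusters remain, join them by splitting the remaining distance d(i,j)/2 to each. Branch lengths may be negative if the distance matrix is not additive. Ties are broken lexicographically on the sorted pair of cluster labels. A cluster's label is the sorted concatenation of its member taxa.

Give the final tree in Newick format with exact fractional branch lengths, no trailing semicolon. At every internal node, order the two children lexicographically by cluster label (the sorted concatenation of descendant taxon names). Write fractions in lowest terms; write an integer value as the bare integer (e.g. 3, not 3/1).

iteration 1: select J,X (d=1, Q=-244); attach at lengths (9/4, -5/4); label the merged cluster JX
  updated: d(E,JX)=30, d(JX,K)=79/2, d(JX,U)=67/2, d(JX,Z)=18
iteration 2: select E,Z (d=9, Q=-187); attach at lengths (67/6, -13/6); label the merged cluster EZ
  updated: d(EZ,JX)=39/2, d(EZ,K)=75/2, d(EZ,U)=55/2
iteration 3: select EZ,JX (d=39/2, Q=-138); attach at lengths (31/4, 47/4); label the merged cluster EJXZ
  updated: d(EJXZ,K)=115/4, d(EJXZ,U)=83/4
iteration 4: select EJXZ,K (d=115/4, Q=-189/2); attach at lengths (9/4, 53/2); label the merged cluster EJKXZ
  updated: d(EJKXZ,U)=37/2
iteration 5: select EJKXZ,U (d=37/2); attach at lengths (37/4, 37/4); label the merged cluster EJKUXZ
final tree: ((((E:67/6,Z:-13/6):31/4,(J:9/4,X:-5/4):47/4):9/4,K:53/2):37/4,U:37/4)
total length: 307/4

((((E:67/6,Z:-13/6):31/4,(J:9/4,X:-5/4):47/4):9/4,K:53/2):37/4,U:37/4)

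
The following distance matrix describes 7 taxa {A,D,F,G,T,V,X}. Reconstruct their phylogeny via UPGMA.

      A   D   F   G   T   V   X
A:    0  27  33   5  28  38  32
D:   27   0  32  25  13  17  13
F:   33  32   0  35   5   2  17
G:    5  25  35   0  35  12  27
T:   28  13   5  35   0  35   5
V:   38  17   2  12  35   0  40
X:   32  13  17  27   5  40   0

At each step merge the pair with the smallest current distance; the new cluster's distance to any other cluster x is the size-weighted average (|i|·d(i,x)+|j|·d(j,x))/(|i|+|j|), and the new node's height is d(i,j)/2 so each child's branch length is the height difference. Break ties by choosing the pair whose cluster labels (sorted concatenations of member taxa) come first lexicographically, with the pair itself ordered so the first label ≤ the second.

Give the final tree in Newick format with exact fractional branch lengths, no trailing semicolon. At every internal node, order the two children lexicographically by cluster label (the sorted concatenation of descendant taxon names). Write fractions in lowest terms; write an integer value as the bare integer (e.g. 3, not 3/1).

1. join F+V (d=2) ⇒ FV; edges |F|=1, |V|=1
  updated: d(A,FV)=71/2, d(D,FV)=49/2, d(FV,G)=47/2, d(FV,T)=20, d(FV,X)=57/2
2. join A+G (d=5) ⇒ AG; edges |A|=5/2, |G|=5/2
  updated: d(AG,D)=26, d(AG,FV)=59/2, d(AG,T)=63/2, d(AG,X)=59/2
3. join T+X (d=5) ⇒ TX; edges |T|=5/2, |X|=5/2
  updated: d(AG,TX)=61/2, d(D,TX)=13, d(FV,TX)=97/4
4. join D+TX (d=13) ⇒ DTX; edges |D|=13/2, |TX|=4
  updated: d(AG,DTX)=29, d(DTX,FV)=73/3
5. join DTX+FV (d=73/3) ⇒ DFTVX; edges |DTX|=17/3, |FV|=67/6
  updated: d(AG,DFTVX)=146/5
6. join AG+DFTVX (d=146/5) ⇒ ADFGTVX; edges |AG|=121/10, |DFTVX|=73/30
final tree: ((A:5/2,G:5/2):121/10,((D:13/2,(T:5/2,X:5/2):4):17/3,(F:1,V:1):67/6):73/30)
total length: 808/15

((A:5/2,G:5/2):121/10,((D:13/2,(T:5/2,X:5/2):4):17/3,(F:1,V:1):67/6):73/30)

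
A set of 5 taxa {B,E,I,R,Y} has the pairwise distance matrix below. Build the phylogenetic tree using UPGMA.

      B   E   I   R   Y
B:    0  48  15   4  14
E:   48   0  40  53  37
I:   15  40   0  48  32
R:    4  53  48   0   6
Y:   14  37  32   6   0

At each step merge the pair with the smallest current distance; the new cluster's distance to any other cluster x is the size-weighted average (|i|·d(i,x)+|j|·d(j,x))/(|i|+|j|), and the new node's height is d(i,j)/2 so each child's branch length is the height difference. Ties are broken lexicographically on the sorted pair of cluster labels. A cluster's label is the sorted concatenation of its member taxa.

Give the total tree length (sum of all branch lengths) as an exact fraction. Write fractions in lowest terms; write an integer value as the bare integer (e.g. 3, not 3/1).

202/3

step 1: merge (B,R) at d=4; branch lengths B→2, R→2; new cluster BR
  updated: d(BR,E)=101/2, d(BR,I)=63/2, d(BR,Y)=10
step 2: merge (BR,Y) at d=10; branch lengths BR→3, Y→5; new cluster BRY
  updated: d(BRY,E)=46, d(BRY,I)=95/3
step 3: merge (BRY,I) at d=95/3; branch lengths BRY→65/6, I→95/6; new cluster BIRY
  updated: d(BIRY,E)=89/2
step 4: merge (BIRY,E) at d=89/2; branch lengths BIRY→77/12, E→89/4; new cluster BEIRY
final tree: ((((B:2,R:2):3,Y:5):65/6,I:95/6):77/12,E:89/4)
total length: 202/3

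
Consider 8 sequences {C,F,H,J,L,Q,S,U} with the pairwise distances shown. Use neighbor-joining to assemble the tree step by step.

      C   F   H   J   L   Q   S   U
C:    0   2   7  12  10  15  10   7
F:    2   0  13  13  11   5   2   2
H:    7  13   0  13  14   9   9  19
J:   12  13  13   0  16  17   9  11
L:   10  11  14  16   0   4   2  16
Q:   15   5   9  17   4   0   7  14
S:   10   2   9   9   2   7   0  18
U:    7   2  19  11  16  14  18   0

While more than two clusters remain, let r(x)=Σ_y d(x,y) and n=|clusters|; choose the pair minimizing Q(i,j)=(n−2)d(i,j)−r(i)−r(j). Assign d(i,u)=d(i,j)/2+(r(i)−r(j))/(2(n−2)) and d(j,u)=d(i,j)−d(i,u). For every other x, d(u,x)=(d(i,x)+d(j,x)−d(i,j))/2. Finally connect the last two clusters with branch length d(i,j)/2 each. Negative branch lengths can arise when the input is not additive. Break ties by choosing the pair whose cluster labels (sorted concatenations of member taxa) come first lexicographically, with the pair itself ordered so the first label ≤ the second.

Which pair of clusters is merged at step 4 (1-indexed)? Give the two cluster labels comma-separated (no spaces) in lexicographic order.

1. join F+U (d=2, Q=-123) ⇒ FU; edges |F|=-9/4, |U|=17/4
  updated: d(C,FU)=7/2, d(FU,H)=15, d(FU,J)=11, d(FU,L)=25/2, d(FU,Q)=17/2, d(FU,S)=9
2. join C+FU (d=7/2, Q=-199/2) ⇒ CFU; edges |C|=31/20, |FU|=39/20
  updated: d(CFU,H)=37/4, d(CFU,J)=39/4, d(CFU,L)=19/2, d(CFU,Q)=10, d(CFU,S)=31/4
3. join L+Q (d=4, Q=-153/2) ⇒ LQ; edges |L|=29/16, |Q|=35/16
  updated: d(CFU,LQ)=31/4, d(H,LQ)=19/2, d(J,LQ)=29/2, d(LQ,S)=5/2
4. join LQ+S (d=5/2, Q=-55) ⇒ LQS; edges |LQ|=9/4, |S|=1/4
  updated: d(CFU,LQS)=13/2, d(H,LQS)=8, d(J,LQS)=21/2
5. join CFU+J (d=39/4, Q=-157/4) ⇒ CFJU; edges |CFU|=47/16, |J|=109/16
  updated: d(CFJU,H)=25/4, d(CFJU,LQS)=29/8
6. join CFJU+H (d=25/4, Q=-143/8) ⇒ CFHJU; edges |CFJU|=15/16, |H|=85/16
  updated: d(CFHJU,LQS)=43/16
7. join CFHJU+LQS (d=43/16) ⇒ CFHJLQSU; edges |CFHJU|=43/32, |LQS|=43/32
final tree: ((((C:31/20,(F:-9/4,U:17/4):39/20):47/16,J:109/16):15/16,H:85/16):43/32,((L:29/16,Q:35/16):9/4,S:1/4):43/32)
total length: 491/16

LQ,S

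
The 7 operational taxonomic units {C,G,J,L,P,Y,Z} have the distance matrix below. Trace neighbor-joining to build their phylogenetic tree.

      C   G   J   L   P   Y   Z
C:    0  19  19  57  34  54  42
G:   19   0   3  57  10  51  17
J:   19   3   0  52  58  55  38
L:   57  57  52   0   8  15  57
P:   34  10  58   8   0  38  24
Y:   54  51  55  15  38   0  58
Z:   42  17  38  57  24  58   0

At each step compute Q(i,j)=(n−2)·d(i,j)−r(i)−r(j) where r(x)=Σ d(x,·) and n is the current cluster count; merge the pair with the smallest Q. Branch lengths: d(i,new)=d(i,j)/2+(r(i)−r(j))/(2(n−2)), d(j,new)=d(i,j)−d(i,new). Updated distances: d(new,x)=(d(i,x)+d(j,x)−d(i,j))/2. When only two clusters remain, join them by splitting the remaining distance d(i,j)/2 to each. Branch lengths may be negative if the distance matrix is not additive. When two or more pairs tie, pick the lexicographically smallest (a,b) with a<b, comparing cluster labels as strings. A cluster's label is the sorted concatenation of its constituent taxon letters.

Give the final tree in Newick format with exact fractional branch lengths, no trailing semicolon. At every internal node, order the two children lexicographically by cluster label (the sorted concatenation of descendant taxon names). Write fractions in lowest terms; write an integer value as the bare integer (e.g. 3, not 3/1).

(((C:101/8,J:51/8):101/16,G:-77/16):143/32,(((L:5,Y:10):253/16,P:-5/16):355/24,Z:347/24):143/32)

iteration 1: select L,Y (d=15, Q=-442); attach at lengths (5, 10); label the merged cluster LY
  updated: d(C,LY)=48, d(G,LY)=93/2, d(J,LY)=46, d(LY,P)=31/2, d(LY,Z)=50
iteration 2: select LY,P (d=31/2, Q=-571/2); attach at lengths (253/16, -5/16); label the merged cluster LPY
  updated: d(C,LPY)=133/4, d(G,LPY)=41/2, d(J,LPY)=177/4, d(LPY,Z)=117/4
iteration 3: select LPY,Z (d=117/4, Q=-663/4); attach at lengths (355/24, 347/24); label the merged cluster LPYZ
  updated: d(C,LPYZ)=23, d(G,LPYZ)=33/8, d(J,LPYZ)=53/2
iteration 4: select C,J (d=19, Q=-143/2); attach at lengths (101/8, 51/8); label the merged cluster CJ
  updated: d(CJ,G)=3/2, d(CJ,LPYZ)=61/4
iteration 5: select CJ,G (d=3/2, Q=-167/8); attach at lengths (101/16, -77/16); label the merged cluster CGJ
  updated: d(CGJ,LPYZ)=143/16
iteration 6: select CGJ,LPYZ (d=143/16); attach at lengths (143/32, 143/32); label the merged cluster CGJLPYZ
final tree: (((C:101/8,J:51/8):101/16,G:-77/16):143/32,(((L:5,Y:10):253/16,P:-5/16):355/24,Z:347/24):143/32)
total length: 1427/16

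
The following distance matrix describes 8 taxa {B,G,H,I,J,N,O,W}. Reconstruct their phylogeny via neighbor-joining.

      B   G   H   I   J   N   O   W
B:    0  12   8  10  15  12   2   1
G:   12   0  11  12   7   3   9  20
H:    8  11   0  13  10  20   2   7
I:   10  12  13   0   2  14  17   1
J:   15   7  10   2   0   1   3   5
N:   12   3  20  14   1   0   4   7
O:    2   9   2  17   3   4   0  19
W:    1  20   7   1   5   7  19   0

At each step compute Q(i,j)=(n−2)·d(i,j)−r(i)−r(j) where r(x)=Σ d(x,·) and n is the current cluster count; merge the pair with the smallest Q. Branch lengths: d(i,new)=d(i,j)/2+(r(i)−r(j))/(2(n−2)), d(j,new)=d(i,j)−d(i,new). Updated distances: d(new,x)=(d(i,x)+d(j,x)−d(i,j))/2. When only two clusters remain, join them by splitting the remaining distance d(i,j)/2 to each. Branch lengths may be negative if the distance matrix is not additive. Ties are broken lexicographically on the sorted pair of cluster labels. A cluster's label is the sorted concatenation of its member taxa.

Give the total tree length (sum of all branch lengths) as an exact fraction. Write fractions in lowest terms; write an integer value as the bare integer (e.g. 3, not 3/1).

359/16

iteration 1: select I,W (d=1, Q=-123); attach at lengths (5/4, -1/4); label the merged cluster IW
  updated: d(B,IW)=5, d(G,IW)=31/2, d(H,IW)=19/2, d(IW,J)=3, d(IW,N)=10, d(IW,O)=35/2
iteration 2: select G,N (d=3, Q=-185/2); attach at lengths (9/4, 3/4); label the merged cluster GN
  updated: d(B,GN)=21/2, d(GN,H)=14, d(GN,IW)=45/4, d(GN,J)=5/2, d(GN,O)=5
iteration 3: select IW,J (d=3, Q=-271/4); attach at lengths (99/32, -3/32); label the merged cluster IJW
  updated: d(B,IJW)=17/2, d(GN,IJW)=43/8, d(H,IJW)=33/4, d(IJW,O)=35/4
iteration 4: select GN,IJW (d=43/8, Q=-397/8); attach at lengths (161/48, 97/48); label the merged cluster GIJNW
  updated: d(B,GIJNW)=109/16, d(GIJNW,H)=135/16, d(GIJNW,O)=67/16
iteration 5: select B,GIJNW (d=109/16, Q=-181/8); attach at lengths (11/4, 65/16); label the merged cluster BGIJNW
  updated: d(BGIJNW,H)=77/16, d(BGIJNW,O)=-5/16
iteration 6: select BGIJNW,H (d=77/16, Q=-13/2); attach at lengths (5/4, 57/16); label the merged cluster BGHIJNW
  updated: d(BGHIJNW,O)=-25/16
iteration 7: select BGHIJNW,O (d=-25/16); attach at lengths (-25/32, -25/32); label the merged cluster BGHIJNOW
final tree: (((B:11/4,((G:9/4,N:3/4):161/48,((I:5/4,W:-1/4):99/32,J:-3/32):97/48):65/16):5/4,H:57/16):-25/32,O:-25/32)
total length: 359/16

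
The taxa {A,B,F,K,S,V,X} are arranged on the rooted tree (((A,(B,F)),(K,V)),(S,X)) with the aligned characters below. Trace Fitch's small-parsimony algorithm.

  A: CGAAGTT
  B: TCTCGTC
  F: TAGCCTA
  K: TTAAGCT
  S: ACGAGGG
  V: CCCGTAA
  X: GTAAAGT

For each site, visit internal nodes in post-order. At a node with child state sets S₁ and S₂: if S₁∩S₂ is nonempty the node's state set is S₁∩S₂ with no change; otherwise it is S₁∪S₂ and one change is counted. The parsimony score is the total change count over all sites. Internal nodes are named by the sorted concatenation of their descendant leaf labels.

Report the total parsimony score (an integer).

24

BF@0: {T} ∩ {T} = {T} (intersection, +0)
ABF@0: {C} ∪ {T} = {C,T} (union, +1)
KV@0: {T} ∪ {C} = {C,T} (union, +1)
ABFKV@0: {C,T} ∩ {C,T} = {C,T} (intersection, +0)
SX@0: {A} ∪ {G} = {A,G} (union, +1)
ABFKSVX@0: {C,T} ∪ {A,G} = {A,C,G,T} (union, +1)
BF@1: {C} ∪ {A} = {A,C} (union, +1)
ABF@1: {G} ∪ {A,C} = {A,C,G} (union, +1)
KV@1: {T} ∪ {C} = {C,T} (union, +1)
ABFKV@1: {A,C,G} ∩ {C,T} = {C} (intersection, +0)
SX@1: {C} ∪ {T} = {C,T} (union, +1)
ABFKSVX@1: {C} ∩ {C,T} = {C} (intersection, +0)
BF@2: {T} ∪ {G} = {G,T} (union, +1)
ABF@2: {A} ∪ {G,T} = {A,G,T} (union, +1)
KV@2: {A} ∪ {C} = {A,C} (union, +1)
ABFKV@2: {A,G,T} ∩ {A,C} = {A} (intersection, +0)
SX@2: {G} ∪ {A} = {A,G} (union, +1)
ABFKSVX@2: {A} ∩ {A,G} = {A} (intersection, +0)
BF@3: {C} ∩ {C} = {C} (intersection, +0)
ABF@3: {A} ∪ {C} = {A,C} (union, +1)
KV@3: {A} ∪ {G} = {A,G} (union, +1)
ABFKV@3: {A,C} ∩ {A,G} = {A} (intersection, +0)
SX@3: {A} ∩ {A} = {A} (intersection, +0)
ABFKSVX@3: {A} ∩ {A} = {A} (intersection, +0)
BF@4: {G} ∪ {C} = {C,G} (union, +1)
ABF@4: {G} ∩ {C,G} = {G} (intersection, +0)
KV@4: {G} ∪ {T} = {G,T} (union, +1)
ABFKV@4: {G} ∩ {G,T} = {G} (intersection, +0)
SX@4: {G} ∪ {A} = {A,G} (union, +1)
ABFKSVX@4: {G} ∩ {A,G} = {G} (intersection, +0)
BF@5: {T} ∩ {T} = {T} (intersection, +0)
ABF@5: {T} ∩ {T} = {T} (intersection, +0)
KV@5: {C} ∪ {A} = {A,C} (union, +1)
ABFKV@5: {T} ∪ {A,C} = {A,C,T} (union, +1)
SX@5: {G} ∩ {G} = {G} (intersection, +0)
ABFKSVX@5: {A,C,T} ∪ {G} = {A,C,G,T} (union, +1)
BF@6: {C} ∪ {A} = {A,C} (union, +1)
ABF@6: {T} ∪ {A,C} = {A,C,T} (union, +1)
KV@6: {T} ∪ {A} = {A,T} (union, +1)
ABFKV@6: {A,C,T} ∩ {A,T} = {A,T} (intersection, +0)
SX@6: {G} ∪ {T} = {G,T} (union, +1)
ABFKSVX@6: {A,T} ∩ {G,T} = {T} (intersection, +0)
per-site changes: [4, 4, 4, 2, 3, 3, 4]; total = 24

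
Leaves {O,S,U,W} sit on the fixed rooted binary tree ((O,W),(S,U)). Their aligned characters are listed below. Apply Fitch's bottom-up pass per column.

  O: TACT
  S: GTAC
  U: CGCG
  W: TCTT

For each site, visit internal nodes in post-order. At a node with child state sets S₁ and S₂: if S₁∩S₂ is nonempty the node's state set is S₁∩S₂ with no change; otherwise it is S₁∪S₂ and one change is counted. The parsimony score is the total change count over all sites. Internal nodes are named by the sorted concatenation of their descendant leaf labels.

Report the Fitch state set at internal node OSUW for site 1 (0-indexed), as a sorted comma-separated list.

site 0, node OW: O={T} ∩ W={T} → {T} (+0)
site 0, node SU: S={G} ∪ U={C} → {C,G} (+1)
site 0, node OSUW: OW={T} ∪ SU={C,G} → {C,G,T} (+1)
site 1, node OW: O={A} ∪ W={C} → {A,C} (+1)
site 1, node SU: S={T} ∪ U={G} → {G,T} (+1)
site 1, node OSUW: OW={A,C} ∪ SU={G,T} → {A,C,G,T} (+1)
site 2, node OW: O={C} ∪ W={T} → {C,T} (+1)
site 2, node SU: S={A} ∪ U={C} → {A,C} (+1)
site 2, node OSUW: OW={C,T} ∩ SU={A,C} → {C} (+0)
site 3, node OW: O={T} ∩ W={T} → {T} (+0)
site 3, node SU: S={C} ∪ U={G} → {C,G} (+1)
site 3, node OSUW: OW={T} ∪ SU={C,G} → {C,G,T} (+1)
per-site changes: [2, 3, 2, 2]; total = 9

A,C,G,T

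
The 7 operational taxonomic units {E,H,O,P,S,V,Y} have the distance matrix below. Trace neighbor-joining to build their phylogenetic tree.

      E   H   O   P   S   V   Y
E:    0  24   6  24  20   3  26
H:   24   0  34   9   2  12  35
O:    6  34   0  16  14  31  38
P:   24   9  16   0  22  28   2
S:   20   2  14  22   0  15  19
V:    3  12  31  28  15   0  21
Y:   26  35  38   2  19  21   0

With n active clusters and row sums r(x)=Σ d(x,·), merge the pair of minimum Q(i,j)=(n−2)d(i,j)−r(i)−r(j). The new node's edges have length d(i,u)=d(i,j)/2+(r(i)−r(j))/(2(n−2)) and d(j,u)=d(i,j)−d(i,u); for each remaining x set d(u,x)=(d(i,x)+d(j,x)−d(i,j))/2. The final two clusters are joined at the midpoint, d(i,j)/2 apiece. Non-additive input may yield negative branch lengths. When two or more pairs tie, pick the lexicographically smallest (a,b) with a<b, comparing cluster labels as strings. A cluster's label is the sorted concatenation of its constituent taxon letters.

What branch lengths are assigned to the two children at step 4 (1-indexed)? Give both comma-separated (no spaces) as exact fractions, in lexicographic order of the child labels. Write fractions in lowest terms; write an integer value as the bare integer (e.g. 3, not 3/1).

1. join P+Y (d=2, Q=-232) ⇒ PY; edges |P|=-3, |Y|=5
  updated: d(E,PY)=24, d(H,PY)=21, d(O,PY)=26, d(PY,S)=39/2, d(PY,V)=47/2
2. join E+O (d=6, Q=-164) ⇒ EO; edges |E|=-5/4, |O|=29/4
  updated: d(EO,H)=26, d(EO,PY)=22, d(EO,S)=14, d(EO,V)=14
3. join H+S (d=2, Q=-211/2) ⇒ HS; edges |H|=11/4, |S|=-3/4
  updated: d(EO,HS)=19, d(HS,PY)=77/4, d(HS,V)=25/2
4. join EO+V (d=14, Q=-77) ⇒ EOV; edges |EO|=33/4, |V|=23/4
  updated: d(EOV,HS)=35/4, d(EOV,PY)=63/4
5. join EOV+HS (d=35/4, Q=-175/4) ⇒ EHOSV; edges |EOV|=21/8, |HS|=49/8
  updated: d(EHOSV,PY)=105/8
6. join EHOSV+PY (d=105/8) ⇒ EHOPSVY; edges |EHOSV|=105/16, |PY|=105/16
final tree: ((((E:-5/4,O:29/4):33/4,V:23/4):21/8,(H:11/4,S:-3/4):49/8):105/16,(P:-3,Y:5):105/16)
total length: 367/8

33/4,23/4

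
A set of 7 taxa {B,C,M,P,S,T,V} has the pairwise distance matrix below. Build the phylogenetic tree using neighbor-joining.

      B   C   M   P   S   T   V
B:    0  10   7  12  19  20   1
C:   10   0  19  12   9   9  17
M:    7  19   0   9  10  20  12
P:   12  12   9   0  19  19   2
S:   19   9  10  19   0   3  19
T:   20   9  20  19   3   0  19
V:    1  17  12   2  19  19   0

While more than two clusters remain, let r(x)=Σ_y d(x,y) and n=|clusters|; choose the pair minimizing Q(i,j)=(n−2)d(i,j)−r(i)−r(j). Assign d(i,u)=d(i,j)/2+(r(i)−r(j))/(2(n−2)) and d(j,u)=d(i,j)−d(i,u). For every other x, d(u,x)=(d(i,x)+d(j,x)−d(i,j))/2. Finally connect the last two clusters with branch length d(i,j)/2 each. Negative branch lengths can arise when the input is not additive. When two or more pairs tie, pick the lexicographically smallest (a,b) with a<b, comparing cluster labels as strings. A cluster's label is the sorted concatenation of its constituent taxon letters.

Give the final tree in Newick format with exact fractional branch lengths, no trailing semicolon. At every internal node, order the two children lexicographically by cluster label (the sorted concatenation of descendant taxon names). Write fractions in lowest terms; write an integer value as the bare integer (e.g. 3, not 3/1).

(((B:15/8,(P:23/12,V:1/12):29/8):1/2,(C:43/16,(S:2/5,T:13/5):77/16):15/2):5/2,M:5/2)

step 1: merge (S,T) at d=3, Q=-154; branch lengths S→2/5, T→13/5; new cluster ST
  updated: d(B,ST)=18, d(C,ST)=15/2, d(M,ST)=27/2, d(P,ST)=35/2, d(ST,V)=35/2
step 2: merge (C,ST) at d=15/2, Q=-219/2; branch lengths C→43/16, ST→77/16; new cluster CST
  updated: d(B,CST)=41/4, d(CST,M)=25/2, d(CST,P)=11, d(CST,V)=27/2
step 3: merge (P,V) at d=2, Q=-113/2; branch lengths P→23/12, V→1/12; new cluster PV
  updated: d(B,PV)=11/2, d(CST,PV)=45/4, d(M,PV)=19/2
step 4: merge (B,PV) at d=11/2, Q=-38; branch lengths B→15/8, PV→29/8; new cluster BPV
  updated: d(BPV,CST)=8, d(BPV,M)=11/2
step 5: merge (BPV,CST) at d=8, Q=-26; branch lengths BPV→1/2, CST→15/2; new cluster BCPSTV
  updated: d(BCPSTV,M)=5
step 6: merge (BCPSTV,M) at d=5; branch lengths BCPSTV→5/2, M→5/2; new cluster BCMPSTV
final tree: (((B:15/8,(P:23/12,V:1/12):29/8):1/2,(C:43/16,(S:2/5,T:13/5):77/16):15/2):5/2,M:5/2)
total length: 31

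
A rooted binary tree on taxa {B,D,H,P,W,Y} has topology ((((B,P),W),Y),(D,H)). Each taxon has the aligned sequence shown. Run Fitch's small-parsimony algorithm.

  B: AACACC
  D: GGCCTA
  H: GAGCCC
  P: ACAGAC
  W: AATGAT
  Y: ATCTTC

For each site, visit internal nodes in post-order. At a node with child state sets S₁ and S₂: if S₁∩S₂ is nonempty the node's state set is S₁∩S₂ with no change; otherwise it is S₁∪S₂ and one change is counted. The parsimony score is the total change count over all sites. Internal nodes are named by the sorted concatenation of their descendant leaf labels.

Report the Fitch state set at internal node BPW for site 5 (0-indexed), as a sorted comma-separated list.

BP@0: {A} ∩ {A} = {A} (intersection, +0)
BPW@0: {A} ∩ {A} = {A} (intersection, +0)
BPWY@0: {A} ∩ {A} = {A} (intersection, +0)
DH@0: {G} ∩ {G} = {G} (intersection, +0)
BDHPWY@0: {A} ∪ {G} = {A,G} (union, +1)
BP@1: {A} ∪ {C} = {A,C} (union, +1)
BPW@1: {A,C} ∩ {A} = {A} (intersection, +0)
BPWY@1: {A} ∪ {T} = {A,T} (union, +1)
DH@1: {G} ∪ {A} = {A,G} (union, +1)
BDHPWY@1: {A,T} ∩ {A,G} = {A} (intersection, +0)
BP@2: {C} ∪ {A} = {A,C} (union, +1)
BPW@2: {A,C} ∪ {T} = {A,C,T} (union, +1)
BPWY@2: {A,C,T} ∩ {C} = {C} (intersection, +0)
DH@2: {C} ∪ {G} = {C,G} (union, +1)
BDHPWY@2: {C} ∩ {C,G} = {C} (intersection, +0)
BP@3: {A} ∪ {G} = {A,G} (union, +1)
BPW@3: {A,G} ∩ {G} = {G} (intersection, +0)
BPWY@3: {G} ∪ {T} = {G,T} (union, +1)
DH@3: {C} ∩ {C} = {C} (intersection, +0)
BDHPWY@3: {G,T} ∪ {C} = {C,G,T} (union, +1)
BP@4: {C} ∪ {A} = {A,C} (union, +1)
BPW@4: {A,C} ∩ {A} = {A} (intersection, +0)
BPWY@4: {A} ∪ {T} = {A,T} (union, +1)
DH@4: {T} ∪ {C} = {C,T} (union, +1)
BDHPWY@4: {A,T} ∩ {C,T} = {T} (intersection, +0)
BP@5: {C} ∩ {C} = {C} (intersection, +0)
BPW@5: {C} ∪ {T} = {C,T} (union, +1)
BPWY@5: {C,T} ∩ {C} = {C} (intersection, +0)
DH@5: {A} ∪ {C} = {A,C} (union, +1)
BDHPWY@5: {C} ∩ {A,C} = {C} (intersection, +0)
per-site changes: [1, 3, 3, 3, 3, 2]; total = 15

C,T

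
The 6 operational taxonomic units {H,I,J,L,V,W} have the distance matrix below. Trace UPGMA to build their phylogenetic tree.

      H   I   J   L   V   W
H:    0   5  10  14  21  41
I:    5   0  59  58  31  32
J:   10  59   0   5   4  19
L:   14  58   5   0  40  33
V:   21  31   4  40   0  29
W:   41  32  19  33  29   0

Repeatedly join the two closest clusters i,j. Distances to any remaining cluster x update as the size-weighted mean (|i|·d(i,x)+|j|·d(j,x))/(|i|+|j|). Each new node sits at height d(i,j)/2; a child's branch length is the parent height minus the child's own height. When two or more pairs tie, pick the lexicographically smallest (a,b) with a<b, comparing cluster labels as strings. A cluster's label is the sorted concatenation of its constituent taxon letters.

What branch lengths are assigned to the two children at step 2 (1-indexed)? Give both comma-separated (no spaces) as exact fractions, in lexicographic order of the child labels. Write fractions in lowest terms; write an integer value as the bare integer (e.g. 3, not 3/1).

5/2,5/2

iteration 1: select J,V (d=4); attach at lengths (2, 2); label the merged cluster JV
  updated: d(H,JV)=31/2, d(I,JV)=45, d(JV,L)=45/2, d(JV,W)=24
iteration 2: select H,I (d=5); attach at lengths (5/2, 5/2); label the merged cluster HI
  updated: d(HI,JV)=121/4, d(HI,L)=36, d(HI,W)=73/2
iteration 3: select JV,L (d=45/2); attach at lengths (37/4, 45/4); label the merged cluster JLV
  updated: d(HI,JLV)=193/6, d(JLV,W)=27
iteration 4: select JLV,W (d=27); attach at lengths (9/4, 27/2); label the merged cluster JLVW
  updated: d(HI,JLVW)=133/4
iteration 5: select HI,JLVW (d=133/4); attach at lengths (113/8, 25/8); label the merged cluster HIJLVW
final tree: ((H:5/2,I:5/2):113/8,(((J:2,V:2):37/4,L:45/4):9/4,W:27/2):25/8)
total length: 125/2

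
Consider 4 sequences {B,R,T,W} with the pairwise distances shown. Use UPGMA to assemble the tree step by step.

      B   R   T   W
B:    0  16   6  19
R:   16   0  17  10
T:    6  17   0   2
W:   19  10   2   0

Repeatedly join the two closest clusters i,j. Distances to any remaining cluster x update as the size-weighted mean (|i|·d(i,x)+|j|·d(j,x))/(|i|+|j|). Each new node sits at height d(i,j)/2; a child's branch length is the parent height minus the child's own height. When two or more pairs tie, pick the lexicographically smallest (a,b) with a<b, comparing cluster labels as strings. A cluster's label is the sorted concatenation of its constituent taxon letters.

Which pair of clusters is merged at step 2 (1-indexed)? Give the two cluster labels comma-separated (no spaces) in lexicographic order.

B,TW

step 1: merge (T,W) at d=2; branch lengths T→1, W→1; new cluster TW
  updated: d(B,TW)=25/2, d(R,TW)=27/2
step 2: merge (B,TW) at d=25/2; branch lengths B→25/4, TW→21/4; new cluster BTW
  updated: d(BTW,R)=43/3
step 3: merge (BTW,R) at d=43/3; branch lengths BTW→11/12, R→43/6; new cluster BRTW
final tree: ((B:25/4,(T:1,W:1):21/4):11/12,R:43/6)
total length: 259/12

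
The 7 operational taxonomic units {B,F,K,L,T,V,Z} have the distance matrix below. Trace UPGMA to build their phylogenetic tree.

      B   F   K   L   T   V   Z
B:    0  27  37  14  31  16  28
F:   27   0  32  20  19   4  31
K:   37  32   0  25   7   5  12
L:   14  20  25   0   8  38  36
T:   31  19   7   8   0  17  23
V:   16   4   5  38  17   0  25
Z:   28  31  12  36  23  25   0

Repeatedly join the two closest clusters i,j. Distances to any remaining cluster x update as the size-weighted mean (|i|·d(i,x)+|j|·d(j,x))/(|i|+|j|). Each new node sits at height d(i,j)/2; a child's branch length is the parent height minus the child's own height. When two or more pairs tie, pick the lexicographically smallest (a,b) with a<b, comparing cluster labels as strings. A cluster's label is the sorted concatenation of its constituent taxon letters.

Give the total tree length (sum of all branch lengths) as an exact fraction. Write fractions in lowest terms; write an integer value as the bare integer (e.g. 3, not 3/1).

293/5

iteration 1: select F,V (d=4); attach at lengths (2, 2); label the merged cluster FV
  updated: d(B,FV)=43/2, d(FV,K)=37/2, d(FV,L)=29, d(FV,T)=18, d(FV,Z)=28
iteration 2: select K,T (d=7); attach at lengths (7/2, 7/2); label the merged cluster KT
  updated: d(B,KT)=34, d(FV,KT)=73/4, d(KT,L)=33/2, d(KT,Z)=35/2
iteration 3: select B,L (d=14); attach at lengths (7, 7); label the merged cluster BL
  updated: d(BL,FV)=101/4, d(BL,KT)=101/4, d(BL,Z)=32
iteration 4: select KT,Z (d=35/2); attach at lengths (21/4, 35/4); label the merged cluster KTZ
  updated: d(BL,KTZ)=55/2, d(FV,KTZ)=43/2
iteration 5: select FV,KTZ (d=43/2); attach at lengths (35/4, 2); label the merged cluster FKTVZ
  updated: d(BL,FKTVZ)=133/5
iteration 6: select BL,FKTVZ (d=133/5); attach at lengths (63/10, 51/20); label the merged cluster BFKLTVZ
final tree: ((B:7,L:7):63/10,((F:2,V:2):35/4,((K:7/2,T:7/2):21/4,Z:35/4):2):51/20)
total length: 293/5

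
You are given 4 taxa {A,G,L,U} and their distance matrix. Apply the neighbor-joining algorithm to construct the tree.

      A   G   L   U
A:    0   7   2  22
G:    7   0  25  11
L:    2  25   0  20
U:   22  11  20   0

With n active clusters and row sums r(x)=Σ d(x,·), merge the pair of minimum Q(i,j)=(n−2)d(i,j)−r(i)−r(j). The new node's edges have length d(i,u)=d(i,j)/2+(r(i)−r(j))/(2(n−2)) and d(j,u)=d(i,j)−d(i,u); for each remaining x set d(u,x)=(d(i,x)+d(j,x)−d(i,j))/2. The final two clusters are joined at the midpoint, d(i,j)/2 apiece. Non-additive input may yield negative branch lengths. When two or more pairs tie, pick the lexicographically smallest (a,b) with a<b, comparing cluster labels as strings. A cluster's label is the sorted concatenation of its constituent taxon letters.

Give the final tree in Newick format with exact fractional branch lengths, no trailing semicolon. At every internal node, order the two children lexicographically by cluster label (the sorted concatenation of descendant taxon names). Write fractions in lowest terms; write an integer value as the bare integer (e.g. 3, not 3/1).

step 1: merge (A,L) at d=2, Q=-74; branch lengths A→-3, L→5; new cluster AL
  updated: d(AL,G)=15, d(AL,U)=20
step 2: merge (AL,G) at d=15, Q=-46; branch lengths AL→12, G→3; new cluster AGL
  updated: d(AGL,U)=8
step 3: merge (AGL,U) at d=8; branch lengths AGL→4, U→4; new cluster AGLU
final tree: (((A:-3,L:5):12,G:3):4,U:4)
total length: 25

(((A:-3,L:5):12,G:3):4,U:4)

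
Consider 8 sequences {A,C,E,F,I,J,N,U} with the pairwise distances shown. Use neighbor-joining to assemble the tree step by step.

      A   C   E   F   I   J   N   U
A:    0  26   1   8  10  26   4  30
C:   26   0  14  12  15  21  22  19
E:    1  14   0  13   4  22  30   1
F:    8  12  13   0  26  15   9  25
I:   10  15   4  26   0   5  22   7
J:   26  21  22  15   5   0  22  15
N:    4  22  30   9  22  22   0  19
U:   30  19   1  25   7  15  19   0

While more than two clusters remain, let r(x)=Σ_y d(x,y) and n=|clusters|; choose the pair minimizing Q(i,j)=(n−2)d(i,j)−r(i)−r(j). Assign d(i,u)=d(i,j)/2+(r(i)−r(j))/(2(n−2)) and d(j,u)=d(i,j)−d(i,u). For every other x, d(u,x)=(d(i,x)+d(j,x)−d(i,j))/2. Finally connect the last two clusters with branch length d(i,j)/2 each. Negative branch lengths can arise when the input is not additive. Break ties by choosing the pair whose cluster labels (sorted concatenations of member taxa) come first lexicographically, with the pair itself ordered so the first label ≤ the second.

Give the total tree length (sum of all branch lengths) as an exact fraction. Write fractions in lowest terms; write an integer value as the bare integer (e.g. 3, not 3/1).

step 1: merge (A,N) at d=4, Q=-209; branch lengths A→1/12, N→47/12; new cluster AN
  updated: d(AN,C)=22, d(AN,E)=27/2, d(AN,F)=13/2, d(AN,I)=14, d(AN,J)=22, d(AN,U)=45/2
step 2: merge (AN,F) at d=13/2, Q=-331/2; branch lengths AN→71/20, F→59/20; new cluster AFN
  updated: d(AFN,C)=55/4, d(AFN,E)=10, d(AFN,I)=67/4, d(AFN,J)=61/4, d(AFN,U)=41/2
step 3: merge (E,U) at d=1, Q=-219/2; branch lengths E→-15/16, U→31/16; new cluster EU
  updated: d(AFN,EU)=59/4, d(C,EU)=16, d(EU,I)=5, d(EU,J)=18
step 4: merge (I,J) at d=5, Q=-86; branch lengths I→-5/12, J→65/12; new cluster IJ
  updated: d(AFN,IJ)=27/2, d(C,IJ)=31/2, d(EU,IJ)=9
step 5: merge (AFN,C) at d=55/4, Q=-239/4; branch lengths AFN→97/16, C→123/16; new cluster ACFN
  updated: d(ACFN,EU)=17/2, d(ACFN,IJ)=61/8
step 6: merge (ACFN,EU) at d=17/2, Q=-201/8; branch lengths ACFN→57/16, EU→79/16; new cluster ACEFNU
  updated: d(ACEFNU,IJ)=65/16
step 7: merge (ACEFNU,IJ) at d=65/16; branch lengths ACEFNU→65/32, IJ→65/32; new cluster ACEFIJNU
final tree: (((((A:1/12,N:47/12):71/20,F:59/20):97/16,C:123/16):57/16,(E:-15/16,U:31/16):79/16):65/32,(I:-5/12,J:65/12):65/32)
total length: 685/16

685/16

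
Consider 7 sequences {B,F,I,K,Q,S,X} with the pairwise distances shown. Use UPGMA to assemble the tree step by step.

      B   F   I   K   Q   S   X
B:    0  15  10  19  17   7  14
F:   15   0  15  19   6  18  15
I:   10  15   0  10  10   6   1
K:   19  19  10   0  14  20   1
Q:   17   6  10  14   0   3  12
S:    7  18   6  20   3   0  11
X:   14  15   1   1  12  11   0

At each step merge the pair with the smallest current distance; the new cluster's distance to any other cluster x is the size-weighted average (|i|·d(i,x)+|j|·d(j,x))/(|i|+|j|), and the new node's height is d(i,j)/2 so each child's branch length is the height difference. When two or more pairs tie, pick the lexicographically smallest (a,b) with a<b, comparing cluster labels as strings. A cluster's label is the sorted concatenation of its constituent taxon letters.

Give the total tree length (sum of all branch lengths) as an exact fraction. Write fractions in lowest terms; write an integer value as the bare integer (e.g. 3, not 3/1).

1147/36

iteration 1: select I,X (d=1); attach at lengths (1/2, 1/2); label the merged cluster IX
  updated: d(B,IX)=12, d(F,IX)=15, d(IX,K)=11/2, d(IX,Q)=11, d(IX,S)=17/2
iteration 2: select Q,S (d=3); attach at lengths (3/2, 3/2); label the merged cluster QS
  updated: d(B,QS)=12, d(F,QS)=12, d(IX,QS)=39/4, d(K,QS)=17
iteration 3: select IX,K (d=11/2); attach at lengths (9/4, 11/4); label the merged cluster IKX
  updated: d(B,IKX)=43/3, d(F,IKX)=49/3, d(IKX,QS)=73/6
iteration 4: select B,QS (d=12); attach at lengths (6, 9/2); label the merged cluster BQS
  updated: d(BQS,F)=13, d(BQS,IKX)=116/9
iteration 5: select BQS,IKX (d=116/9); attach at lengths (4/9, 133/36); label the merged cluster BIKQSX
  updated: d(BIKQSX,F)=44/3
iteration 6: select BIKQSX,F (d=44/3); attach at lengths (8/9, 22/3); label the merged cluster BFIKQSX
final tree: (((B:6,(Q:3/2,S:3/2):9/2):4/9,((I:1/2,X:1/2):9/4,K:11/4):133/36):8/9,F:22/3)
total length: 1147/36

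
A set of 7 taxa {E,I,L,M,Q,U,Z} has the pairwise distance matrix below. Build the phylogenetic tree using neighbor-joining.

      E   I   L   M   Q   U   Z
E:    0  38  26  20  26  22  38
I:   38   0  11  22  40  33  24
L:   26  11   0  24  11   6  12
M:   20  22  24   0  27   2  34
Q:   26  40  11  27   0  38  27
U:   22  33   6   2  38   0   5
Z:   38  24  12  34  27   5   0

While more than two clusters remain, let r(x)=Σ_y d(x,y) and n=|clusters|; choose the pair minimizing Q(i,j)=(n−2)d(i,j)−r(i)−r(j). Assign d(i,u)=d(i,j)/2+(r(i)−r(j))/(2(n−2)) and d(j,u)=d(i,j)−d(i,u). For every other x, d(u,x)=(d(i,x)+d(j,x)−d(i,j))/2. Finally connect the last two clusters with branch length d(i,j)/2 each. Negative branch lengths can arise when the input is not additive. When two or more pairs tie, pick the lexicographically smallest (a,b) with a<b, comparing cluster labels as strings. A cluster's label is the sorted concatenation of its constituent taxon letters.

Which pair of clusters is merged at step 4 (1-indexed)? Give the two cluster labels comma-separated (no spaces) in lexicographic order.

iteration 1: select M,U (d=2, Q=-225); attach at lengths (33/10, -13/10); label the merged cluster MU
  updated: d(E,MU)=20, d(I,MU)=53/2, d(L,MU)=14, d(MU,Q)=63/2, d(MU,Z)=37/2
iteration 2: select E,Q (d=26, Q=-359/2); attach at lengths (233/16, 183/16); label the merged cluster EQ
  updated: d(EQ,I)=26, d(EQ,L)=11/2, d(EQ,MU)=51/4, d(EQ,Z)=39/2
iteration 3: select EQ,MU (d=51/4, Q=-389/4); attach at lengths (121/24, 185/24); label the merged cluster EMQU
  updated: d(EMQU,I)=159/8, d(EMQU,L)=27/8, d(EMQU,Z)=101/8
iteration 4: select EMQU,Z (d=101/8, Q=-237/4); attach at lengths (25/8, 19/2); label the merged cluster EMQUZ
  updated: d(EMQUZ,I)=125/8, d(EMQUZ,L)=11/8
iteration 5: select EMQUZ,I (d=125/8, Q=-28); attach at lengths (3, 101/8); label the merged cluster EIMQUZ
  updated: d(EIMQUZ,L)=-13/8
iteration 6: select EIMQUZ,L (d=-13/8); attach at lengths (-13/16, -13/16); label the merged cluster EILMQUZ
final tree: (((((E:233/16,Q:183/16):121/24,(M:33/10,U:-13/10):185/24):25/8,Z:19/2):3,I:101/8):-13/16,L:-13/16)
total length: 539/8

EMQU,Z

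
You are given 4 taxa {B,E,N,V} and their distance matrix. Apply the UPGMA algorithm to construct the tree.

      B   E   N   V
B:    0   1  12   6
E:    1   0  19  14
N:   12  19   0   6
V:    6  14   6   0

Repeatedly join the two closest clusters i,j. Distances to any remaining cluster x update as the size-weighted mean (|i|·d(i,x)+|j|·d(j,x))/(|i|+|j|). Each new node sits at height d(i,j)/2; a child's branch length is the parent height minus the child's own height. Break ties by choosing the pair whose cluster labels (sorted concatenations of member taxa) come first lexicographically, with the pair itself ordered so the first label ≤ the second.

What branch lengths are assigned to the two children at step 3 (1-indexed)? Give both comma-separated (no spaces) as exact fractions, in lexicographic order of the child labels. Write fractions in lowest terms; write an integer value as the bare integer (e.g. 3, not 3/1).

47/8,27/8

step 1: merge (B,E) at d=1; branch lengths B→1/2, E→1/2; new cluster BE
  updated: d(BE,N)=31/2, d(BE,V)=10
step 2: merge (N,V) at d=6; branch lengths N→3, V→3; new cluster NV
  updated: d(BE,NV)=51/4
step 3: merge (BE,NV) at d=51/4; branch lengths BE→47/8, NV→27/8; new cluster BENV
final tree: ((B:1/2,E:1/2):47/8,(N:3,V:3):27/8)
total length: 65/4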